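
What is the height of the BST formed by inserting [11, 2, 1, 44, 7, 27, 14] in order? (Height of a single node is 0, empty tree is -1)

Insertion order: [11, 2, 1, 44, 7, 27, 14]
Tree (level-order array): [11, 2, 44, 1, 7, 27, None, None, None, None, None, 14]
Compute height bottom-up (empty subtree = -1):
  height(1) = 1 + max(-1, -1) = 0
  height(7) = 1 + max(-1, -1) = 0
  height(2) = 1 + max(0, 0) = 1
  height(14) = 1 + max(-1, -1) = 0
  height(27) = 1 + max(0, -1) = 1
  height(44) = 1 + max(1, -1) = 2
  height(11) = 1 + max(1, 2) = 3
Height = 3


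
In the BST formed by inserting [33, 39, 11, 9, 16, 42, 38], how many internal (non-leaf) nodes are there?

Tree built from: [33, 39, 11, 9, 16, 42, 38]
Tree (level-order array): [33, 11, 39, 9, 16, 38, 42]
Rule: An internal node has at least one child.
Per-node child counts:
  node 33: 2 child(ren)
  node 11: 2 child(ren)
  node 9: 0 child(ren)
  node 16: 0 child(ren)
  node 39: 2 child(ren)
  node 38: 0 child(ren)
  node 42: 0 child(ren)
Matching nodes: [33, 11, 39]
Count of internal (non-leaf) nodes: 3


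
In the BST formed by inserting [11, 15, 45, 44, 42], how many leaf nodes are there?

Tree built from: [11, 15, 45, 44, 42]
Tree (level-order array): [11, None, 15, None, 45, 44, None, 42]
Rule: A leaf has 0 children.
Per-node child counts:
  node 11: 1 child(ren)
  node 15: 1 child(ren)
  node 45: 1 child(ren)
  node 44: 1 child(ren)
  node 42: 0 child(ren)
Matching nodes: [42]
Count of leaf nodes: 1


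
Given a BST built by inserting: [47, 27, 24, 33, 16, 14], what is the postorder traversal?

Tree insertion order: [47, 27, 24, 33, 16, 14]
Tree (level-order array): [47, 27, None, 24, 33, 16, None, None, None, 14]
Postorder traversal: [14, 16, 24, 33, 27, 47]


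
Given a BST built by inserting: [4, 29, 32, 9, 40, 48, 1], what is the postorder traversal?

Tree insertion order: [4, 29, 32, 9, 40, 48, 1]
Tree (level-order array): [4, 1, 29, None, None, 9, 32, None, None, None, 40, None, 48]
Postorder traversal: [1, 9, 48, 40, 32, 29, 4]


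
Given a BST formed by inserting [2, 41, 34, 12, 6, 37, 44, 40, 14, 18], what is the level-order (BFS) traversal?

Tree insertion order: [2, 41, 34, 12, 6, 37, 44, 40, 14, 18]
Tree (level-order array): [2, None, 41, 34, 44, 12, 37, None, None, 6, 14, None, 40, None, None, None, 18]
BFS from the root, enqueuing left then right child of each popped node:
  queue [2] -> pop 2, enqueue [41], visited so far: [2]
  queue [41] -> pop 41, enqueue [34, 44], visited so far: [2, 41]
  queue [34, 44] -> pop 34, enqueue [12, 37], visited so far: [2, 41, 34]
  queue [44, 12, 37] -> pop 44, enqueue [none], visited so far: [2, 41, 34, 44]
  queue [12, 37] -> pop 12, enqueue [6, 14], visited so far: [2, 41, 34, 44, 12]
  queue [37, 6, 14] -> pop 37, enqueue [40], visited so far: [2, 41, 34, 44, 12, 37]
  queue [6, 14, 40] -> pop 6, enqueue [none], visited so far: [2, 41, 34, 44, 12, 37, 6]
  queue [14, 40] -> pop 14, enqueue [18], visited so far: [2, 41, 34, 44, 12, 37, 6, 14]
  queue [40, 18] -> pop 40, enqueue [none], visited so far: [2, 41, 34, 44, 12, 37, 6, 14, 40]
  queue [18] -> pop 18, enqueue [none], visited so far: [2, 41, 34, 44, 12, 37, 6, 14, 40, 18]
Result: [2, 41, 34, 44, 12, 37, 6, 14, 40, 18]


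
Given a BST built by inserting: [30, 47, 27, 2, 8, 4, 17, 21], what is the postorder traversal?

Tree insertion order: [30, 47, 27, 2, 8, 4, 17, 21]
Tree (level-order array): [30, 27, 47, 2, None, None, None, None, 8, 4, 17, None, None, None, 21]
Postorder traversal: [4, 21, 17, 8, 2, 27, 47, 30]


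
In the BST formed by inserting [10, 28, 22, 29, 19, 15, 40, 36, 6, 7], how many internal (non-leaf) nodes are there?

Tree built from: [10, 28, 22, 29, 19, 15, 40, 36, 6, 7]
Tree (level-order array): [10, 6, 28, None, 7, 22, 29, None, None, 19, None, None, 40, 15, None, 36]
Rule: An internal node has at least one child.
Per-node child counts:
  node 10: 2 child(ren)
  node 6: 1 child(ren)
  node 7: 0 child(ren)
  node 28: 2 child(ren)
  node 22: 1 child(ren)
  node 19: 1 child(ren)
  node 15: 0 child(ren)
  node 29: 1 child(ren)
  node 40: 1 child(ren)
  node 36: 0 child(ren)
Matching nodes: [10, 6, 28, 22, 19, 29, 40]
Count of internal (non-leaf) nodes: 7


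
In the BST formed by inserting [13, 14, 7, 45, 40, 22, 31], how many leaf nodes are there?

Tree built from: [13, 14, 7, 45, 40, 22, 31]
Tree (level-order array): [13, 7, 14, None, None, None, 45, 40, None, 22, None, None, 31]
Rule: A leaf has 0 children.
Per-node child counts:
  node 13: 2 child(ren)
  node 7: 0 child(ren)
  node 14: 1 child(ren)
  node 45: 1 child(ren)
  node 40: 1 child(ren)
  node 22: 1 child(ren)
  node 31: 0 child(ren)
Matching nodes: [7, 31]
Count of leaf nodes: 2


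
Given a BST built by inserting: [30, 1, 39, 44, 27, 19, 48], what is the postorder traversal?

Tree insertion order: [30, 1, 39, 44, 27, 19, 48]
Tree (level-order array): [30, 1, 39, None, 27, None, 44, 19, None, None, 48]
Postorder traversal: [19, 27, 1, 48, 44, 39, 30]


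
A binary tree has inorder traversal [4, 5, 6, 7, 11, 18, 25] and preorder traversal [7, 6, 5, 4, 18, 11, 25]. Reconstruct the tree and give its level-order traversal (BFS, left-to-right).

Inorder:  [4, 5, 6, 7, 11, 18, 25]
Preorder: [7, 6, 5, 4, 18, 11, 25]
Algorithm: preorder visits root first, so consume preorder in order;
for each root, split the current inorder slice at that value into
left-subtree inorder and right-subtree inorder, then recurse.
Recursive splits:
  root=7; inorder splits into left=[4, 5, 6], right=[11, 18, 25]
  root=6; inorder splits into left=[4, 5], right=[]
  root=5; inorder splits into left=[4], right=[]
  root=4; inorder splits into left=[], right=[]
  root=18; inorder splits into left=[11], right=[25]
  root=11; inorder splits into left=[], right=[]
  root=25; inorder splits into left=[], right=[]
Reconstructed level-order: [7, 6, 18, 5, 11, 25, 4]


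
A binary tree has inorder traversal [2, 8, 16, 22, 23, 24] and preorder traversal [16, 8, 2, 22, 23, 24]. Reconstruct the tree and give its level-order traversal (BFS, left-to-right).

Inorder:  [2, 8, 16, 22, 23, 24]
Preorder: [16, 8, 2, 22, 23, 24]
Algorithm: preorder visits root first, so consume preorder in order;
for each root, split the current inorder slice at that value into
left-subtree inorder and right-subtree inorder, then recurse.
Recursive splits:
  root=16; inorder splits into left=[2, 8], right=[22, 23, 24]
  root=8; inorder splits into left=[2], right=[]
  root=2; inorder splits into left=[], right=[]
  root=22; inorder splits into left=[], right=[23, 24]
  root=23; inorder splits into left=[], right=[24]
  root=24; inorder splits into left=[], right=[]
Reconstructed level-order: [16, 8, 22, 2, 23, 24]


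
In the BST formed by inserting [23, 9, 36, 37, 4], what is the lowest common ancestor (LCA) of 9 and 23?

Tree insertion order: [23, 9, 36, 37, 4]
Tree (level-order array): [23, 9, 36, 4, None, None, 37]
In a BST, the LCA of p=9, q=23 is the first node v on the
root-to-leaf path with p <= v <= q (go left if both < v, right if both > v).
Walk from root:
  at 23: 9 <= 23 <= 23, this is the LCA
LCA = 23


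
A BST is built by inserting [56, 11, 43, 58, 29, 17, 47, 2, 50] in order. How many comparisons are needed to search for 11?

Search path for 11: 56 -> 11
Found: True
Comparisons: 2


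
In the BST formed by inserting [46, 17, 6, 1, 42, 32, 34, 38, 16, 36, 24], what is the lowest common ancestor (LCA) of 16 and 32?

Tree insertion order: [46, 17, 6, 1, 42, 32, 34, 38, 16, 36, 24]
Tree (level-order array): [46, 17, None, 6, 42, 1, 16, 32, None, None, None, None, None, 24, 34, None, None, None, 38, 36]
In a BST, the LCA of p=16, q=32 is the first node v on the
root-to-leaf path with p <= v <= q (go left if both < v, right if both > v).
Walk from root:
  at 46: both 16 and 32 < 46, go left
  at 17: 16 <= 17 <= 32, this is the LCA
LCA = 17


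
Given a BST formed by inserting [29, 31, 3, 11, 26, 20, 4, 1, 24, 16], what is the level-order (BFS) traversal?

Tree insertion order: [29, 31, 3, 11, 26, 20, 4, 1, 24, 16]
Tree (level-order array): [29, 3, 31, 1, 11, None, None, None, None, 4, 26, None, None, 20, None, 16, 24]
BFS from the root, enqueuing left then right child of each popped node:
  queue [29] -> pop 29, enqueue [3, 31], visited so far: [29]
  queue [3, 31] -> pop 3, enqueue [1, 11], visited so far: [29, 3]
  queue [31, 1, 11] -> pop 31, enqueue [none], visited so far: [29, 3, 31]
  queue [1, 11] -> pop 1, enqueue [none], visited so far: [29, 3, 31, 1]
  queue [11] -> pop 11, enqueue [4, 26], visited so far: [29, 3, 31, 1, 11]
  queue [4, 26] -> pop 4, enqueue [none], visited so far: [29, 3, 31, 1, 11, 4]
  queue [26] -> pop 26, enqueue [20], visited so far: [29, 3, 31, 1, 11, 4, 26]
  queue [20] -> pop 20, enqueue [16, 24], visited so far: [29, 3, 31, 1, 11, 4, 26, 20]
  queue [16, 24] -> pop 16, enqueue [none], visited so far: [29, 3, 31, 1, 11, 4, 26, 20, 16]
  queue [24] -> pop 24, enqueue [none], visited so far: [29, 3, 31, 1, 11, 4, 26, 20, 16, 24]
Result: [29, 3, 31, 1, 11, 4, 26, 20, 16, 24]


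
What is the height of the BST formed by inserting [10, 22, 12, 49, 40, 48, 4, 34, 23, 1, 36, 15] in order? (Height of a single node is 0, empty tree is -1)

Insertion order: [10, 22, 12, 49, 40, 48, 4, 34, 23, 1, 36, 15]
Tree (level-order array): [10, 4, 22, 1, None, 12, 49, None, None, None, 15, 40, None, None, None, 34, 48, 23, 36]
Compute height bottom-up (empty subtree = -1):
  height(1) = 1 + max(-1, -1) = 0
  height(4) = 1 + max(0, -1) = 1
  height(15) = 1 + max(-1, -1) = 0
  height(12) = 1 + max(-1, 0) = 1
  height(23) = 1 + max(-1, -1) = 0
  height(36) = 1 + max(-1, -1) = 0
  height(34) = 1 + max(0, 0) = 1
  height(48) = 1 + max(-1, -1) = 0
  height(40) = 1 + max(1, 0) = 2
  height(49) = 1 + max(2, -1) = 3
  height(22) = 1 + max(1, 3) = 4
  height(10) = 1 + max(1, 4) = 5
Height = 5


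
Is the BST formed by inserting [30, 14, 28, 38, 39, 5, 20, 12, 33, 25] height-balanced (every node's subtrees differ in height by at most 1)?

Tree (level-order array): [30, 14, 38, 5, 28, 33, 39, None, 12, 20, None, None, None, None, None, None, None, None, 25]
Definition: a tree is height-balanced if, at every node, |h(left) - h(right)| <= 1 (empty subtree has height -1).
Bottom-up per-node check:
  node 12: h_left=-1, h_right=-1, diff=0 [OK], height=0
  node 5: h_left=-1, h_right=0, diff=1 [OK], height=1
  node 25: h_left=-1, h_right=-1, diff=0 [OK], height=0
  node 20: h_left=-1, h_right=0, diff=1 [OK], height=1
  node 28: h_left=1, h_right=-1, diff=2 [FAIL (|1--1|=2 > 1)], height=2
  node 14: h_left=1, h_right=2, diff=1 [OK], height=3
  node 33: h_left=-1, h_right=-1, diff=0 [OK], height=0
  node 39: h_left=-1, h_right=-1, diff=0 [OK], height=0
  node 38: h_left=0, h_right=0, diff=0 [OK], height=1
  node 30: h_left=3, h_right=1, diff=2 [FAIL (|3-1|=2 > 1)], height=4
Node 28 violates the condition: |1 - -1| = 2 > 1.
Result: Not balanced


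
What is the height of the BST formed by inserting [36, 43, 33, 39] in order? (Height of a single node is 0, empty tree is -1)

Insertion order: [36, 43, 33, 39]
Tree (level-order array): [36, 33, 43, None, None, 39]
Compute height bottom-up (empty subtree = -1):
  height(33) = 1 + max(-1, -1) = 0
  height(39) = 1 + max(-1, -1) = 0
  height(43) = 1 + max(0, -1) = 1
  height(36) = 1 + max(0, 1) = 2
Height = 2


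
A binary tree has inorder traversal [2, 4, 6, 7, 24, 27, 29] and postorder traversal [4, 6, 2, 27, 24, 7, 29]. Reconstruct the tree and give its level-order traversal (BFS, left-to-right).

Inorder:   [2, 4, 6, 7, 24, 27, 29]
Postorder: [4, 6, 2, 27, 24, 7, 29]
Algorithm: postorder visits root last, so walk postorder right-to-left;
each value is the root of the current inorder slice — split it at that
value, recurse on the right subtree first, then the left.
Recursive splits:
  root=29; inorder splits into left=[2, 4, 6, 7, 24, 27], right=[]
  root=7; inorder splits into left=[2, 4, 6], right=[24, 27]
  root=24; inorder splits into left=[], right=[27]
  root=27; inorder splits into left=[], right=[]
  root=2; inorder splits into left=[], right=[4, 6]
  root=6; inorder splits into left=[4], right=[]
  root=4; inorder splits into left=[], right=[]
Reconstructed level-order: [29, 7, 2, 24, 6, 27, 4]


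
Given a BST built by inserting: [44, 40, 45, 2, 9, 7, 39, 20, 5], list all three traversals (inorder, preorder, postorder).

Tree insertion order: [44, 40, 45, 2, 9, 7, 39, 20, 5]
Tree (level-order array): [44, 40, 45, 2, None, None, None, None, 9, 7, 39, 5, None, 20]
Inorder (L, root, R): [2, 5, 7, 9, 20, 39, 40, 44, 45]
Preorder (root, L, R): [44, 40, 2, 9, 7, 5, 39, 20, 45]
Postorder (L, R, root): [5, 7, 20, 39, 9, 2, 40, 45, 44]


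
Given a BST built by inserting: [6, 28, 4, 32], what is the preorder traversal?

Tree insertion order: [6, 28, 4, 32]
Tree (level-order array): [6, 4, 28, None, None, None, 32]
Preorder traversal: [6, 4, 28, 32]


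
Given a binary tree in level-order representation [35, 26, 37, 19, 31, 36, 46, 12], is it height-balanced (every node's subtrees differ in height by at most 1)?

Tree (level-order array): [35, 26, 37, 19, 31, 36, 46, 12]
Definition: a tree is height-balanced if, at every node, |h(left) - h(right)| <= 1 (empty subtree has height -1).
Bottom-up per-node check:
  node 12: h_left=-1, h_right=-1, diff=0 [OK], height=0
  node 19: h_left=0, h_right=-1, diff=1 [OK], height=1
  node 31: h_left=-1, h_right=-1, diff=0 [OK], height=0
  node 26: h_left=1, h_right=0, diff=1 [OK], height=2
  node 36: h_left=-1, h_right=-1, diff=0 [OK], height=0
  node 46: h_left=-1, h_right=-1, diff=0 [OK], height=0
  node 37: h_left=0, h_right=0, diff=0 [OK], height=1
  node 35: h_left=2, h_right=1, diff=1 [OK], height=3
All nodes satisfy the balance condition.
Result: Balanced


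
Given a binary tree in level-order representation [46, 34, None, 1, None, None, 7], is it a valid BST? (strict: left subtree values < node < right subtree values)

Level-order array: [46, 34, None, 1, None, None, 7]
Validate using subtree bounds (lo, hi): at each node, require lo < value < hi,
then recurse left with hi=value and right with lo=value.
Preorder trace (stopping at first violation):
  at node 46 with bounds (-inf, +inf): OK
  at node 34 with bounds (-inf, 46): OK
  at node 1 with bounds (-inf, 34): OK
  at node 7 with bounds (1, 34): OK
No violation found at any node.
Result: Valid BST


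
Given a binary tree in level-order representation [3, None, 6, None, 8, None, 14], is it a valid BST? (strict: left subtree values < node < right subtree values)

Level-order array: [3, None, 6, None, 8, None, 14]
Validate using subtree bounds (lo, hi): at each node, require lo < value < hi,
then recurse left with hi=value and right with lo=value.
Preorder trace (stopping at first violation):
  at node 3 with bounds (-inf, +inf): OK
  at node 6 with bounds (3, +inf): OK
  at node 8 with bounds (6, +inf): OK
  at node 14 with bounds (8, +inf): OK
No violation found at any node.
Result: Valid BST


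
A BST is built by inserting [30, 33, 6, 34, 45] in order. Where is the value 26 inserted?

Starting tree (level order): [30, 6, 33, None, None, None, 34, None, 45]
Insertion path: 30 -> 6
Result: insert 26 as right child of 6
Final tree (level order): [30, 6, 33, None, 26, None, 34, None, None, None, 45]


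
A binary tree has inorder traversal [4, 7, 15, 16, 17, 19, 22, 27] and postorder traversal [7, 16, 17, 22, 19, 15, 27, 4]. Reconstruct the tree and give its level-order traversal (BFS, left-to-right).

Inorder:   [4, 7, 15, 16, 17, 19, 22, 27]
Postorder: [7, 16, 17, 22, 19, 15, 27, 4]
Algorithm: postorder visits root last, so walk postorder right-to-left;
each value is the root of the current inorder slice — split it at that
value, recurse on the right subtree first, then the left.
Recursive splits:
  root=4; inorder splits into left=[], right=[7, 15, 16, 17, 19, 22, 27]
  root=27; inorder splits into left=[7, 15, 16, 17, 19, 22], right=[]
  root=15; inorder splits into left=[7], right=[16, 17, 19, 22]
  root=19; inorder splits into left=[16, 17], right=[22]
  root=22; inorder splits into left=[], right=[]
  root=17; inorder splits into left=[16], right=[]
  root=16; inorder splits into left=[], right=[]
  root=7; inorder splits into left=[], right=[]
Reconstructed level-order: [4, 27, 15, 7, 19, 17, 22, 16]


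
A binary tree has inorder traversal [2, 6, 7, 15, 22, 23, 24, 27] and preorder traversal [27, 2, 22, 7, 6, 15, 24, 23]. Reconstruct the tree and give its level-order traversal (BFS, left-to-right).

Inorder:  [2, 6, 7, 15, 22, 23, 24, 27]
Preorder: [27, 2, 22, 7, 6, 15, 24, 23]
Algorithm: preorder visits root first, so consume preorder in order;
for each root, split the current inorder slice at that value into
left-subtree inorder and right-subtree inorder, then recurse.
Recursive splits:
  root=27; inorder splits into left=[2, 6, 7, 15, 22, 23, 24], right=[]
  root=2; inorder splits into left=[], right=[6, 7, 15, 22, 23, 24]
  root=22; inorder splits into left=[6, 7, 15], right=[23, 24]
  root=7; inorder splits into left=[6], right=[15]
  root=6; inorder splits into left=[], right=[]
  root=15; inorder splits into left=[], right=[]
  root=24; inorder splits into left=[23], right=[]
  root=23; inorder splits into left=[], right=[]
Reconstructed level-order: [27, 2, 22, 7, 24, 6, 15, 23]


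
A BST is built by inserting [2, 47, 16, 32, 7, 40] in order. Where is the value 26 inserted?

Starting tree (level order): [2, None, 47, 16, None, 7, 32, None, None, None, 40]
Insertion path: 2 -> 47 -> 16 -> 32
Result: insert 26 as left child of 32
Final tree (level order): [2, None, 47, 16, None, 7, 32, None, None, 26, 40]


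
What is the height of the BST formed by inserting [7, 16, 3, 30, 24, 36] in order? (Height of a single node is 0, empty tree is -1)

Insertion order: [7, 16, 3, 30, 24, 36]
Tree (level-order array): [7, 3, 16, None, None, None, 30, 24, 36]
Compute height bottom-up (empty subtree = -1):
  height(3) = 1 + max(-1, -1) = 0
  height(24) = 1 + max(-1, -1) = 0
  height(36) = 1 + max(-1, -1) = 0
  height(30) = 1 + max(0, 0) = 1
  height(16) = 1 + max(-1, 1) = 2
  height(7) = 1 + max(0, 2) = 3
Height = 3


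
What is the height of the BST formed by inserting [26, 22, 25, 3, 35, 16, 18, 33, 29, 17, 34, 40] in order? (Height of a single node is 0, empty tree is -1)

Insertion order: [26, 22, 25, 3, 35, 16, 18, 33, 29, 17, 34, 40]
Tree (level-order array): [26, 22, 35, 3, 25, 33, 40, None, 16, None, None, 29, 34, None, None, None, 18, None, None, None, None, 17]
Compute height bottom-up (empty subtree = -1):
  height(17) = 1 + max(-1, -1) = 0
  height(18) = 1 + max(0, -1) = 1
  height(16) = 1 + max(-1, 1) = 2
  height(3) = 1 + max(-1, 2) = 3
  height(25) = 1 + max(-1, -1) = 0
  height(22) = 1 + max(3, 0) = 4
  height(29) = 1 + max(-1, -1) = 0
  height(34) = 1 + max(-1, -1) = 0
  height(33) = 1 + max(0, 0) = 1
  height(40) = 1 + max(-1, -1) = 0
  height(35) = 1 + max(1, 0) = 2
  height(26) = 1 + max(4, 2) = 5
Height = 5


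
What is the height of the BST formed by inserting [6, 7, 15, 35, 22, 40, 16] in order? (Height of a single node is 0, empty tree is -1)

Insertion order: [6, 7, 15, 35, 22, 40, 16]
Tree (level-order array): [6, None, 7, None, 15, None, 35, 22, 40, 16]
Compute height bottom-up (empty subtree = -1):
  height(16) = 1 + max(-1, -1) = 0
  height(22) = 1 + max(0, -1) = 1
  height(40) = 1 + max(-1, -1) = 0
  height(35) = 1 + max(1, 0) = 2
  height(15) = 1 + max(-1, 2) = 3
  height(7) = 1 + max(-1, 3) = 4
  height(6) = 1 + max(-1, 4) = 5
Height = 5


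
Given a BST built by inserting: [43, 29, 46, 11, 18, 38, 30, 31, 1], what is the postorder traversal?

Tree insertion order: [43, 29, 46, 11, 18, 38, 30, 31, 1]
Tree (level-order array): [43, 29, 46, 11, 38, None, None, 1, 18, 30, None, None, None, None, None, None, 31]
Postorder traversal: [1, 18, 11, 31, 30, 38, 29, 46, 43]


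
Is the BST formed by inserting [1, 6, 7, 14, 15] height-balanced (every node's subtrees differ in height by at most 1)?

Tree (level-order array): [1, None, 6, None, 7, None, 14, None, 15]
Definition: a tree is height-balanced if, at every node, |h(left) - h(right)| <= 1 (empty subtree has height -1).
Bottom-up per-node check:
  node 15: h_left=-1, h_right=-1, diff=0 [OK], height=0
  node 14: h_left=-1, h_right=0, diff=1 [OK], height=1
  node 7: h_left=-1, h_right=1, diff=2 [FAIL (|-1-1|=2 > 1)], height=2
  node 6: h_left=-1, h_right=2, diff=3 [FAIL (|-1-2|=3 > 1)], height=3
  node 1: h_left=-1, h_right=3, diff=4 [FAIL (|-1-3|=4 > 1)], height=4
Node 7 violates the condition: |-1 - 1| = 2 > 1.
Result: Not balanced


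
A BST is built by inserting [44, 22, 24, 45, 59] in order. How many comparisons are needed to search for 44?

Search path for 44: 44
Found: True
Comparisons: 1


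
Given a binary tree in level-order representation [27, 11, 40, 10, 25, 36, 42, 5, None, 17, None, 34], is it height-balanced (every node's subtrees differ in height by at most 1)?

Tree (level-order array): [27, 11, 40, 10, 25, 36, 42, 5, None, 17, None, 34]
Definition: a tree is height-balanced if, at every node, |h(left) - h(right)| <= 1 (empty subtree has height -1).
Bottom-up per-node check:
  node 5: h_left=-1, h_right=-1, diff=0 [OK], height=0
  node 10: h_left=0, h_right=-1, diff=1 [OK], height=1
  node 17: h_left=-1, h_right=-1, diff=0 [OK], height=0
  node 25: h_left=0, h_right=-1, diff=1 [OK], height=1
  node 11: h_left=1, h_right=1, diff=0 [OK], height=2
  node 34: h_left=-1, h_right=-1, diff=0 [OK], height=0
  node 36: h_left=0, h_right=-1, diff=1 [OK], height=1
  node 42: h_left=-1, h_right=-1, diff=0 [OK], height=0
  node 40: h_left=1, h_right=0, diff=1 [OK], height=2
  node 27: h_left=2, h_right=2, diff=0 [OK], height=3
All nodes satisfy the balance condition.
Result: Balanced


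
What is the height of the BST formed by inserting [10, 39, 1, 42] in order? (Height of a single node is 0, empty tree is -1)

Insertion order: [10, 39, 1, 42]
Tree (level-order array): [10, 1, 39, None, None, None, 42]
Compute height bottom-up (empty subtree = -1):
  height(1) = 1 + max(-1, -1) = 0
  height(42) = 1 + max(-1, -1) = 0
  height(39) = 1 + max(-1, 0) = 1
  height(10) = 1 + max(0, 1) = 2
Height = 2


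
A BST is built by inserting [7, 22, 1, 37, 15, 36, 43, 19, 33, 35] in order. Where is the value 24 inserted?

Starting tree (level order): [7, 1, 22, None, None, 15, 37, None, 19, 36, 43, None, None, 33, None, None, None, None, 35]
Insertion path: 7 -> 22 -> 37 -> 36 -> 33
Result: insert 24 as left child of 33
Final tree (level order): [7, 1, 22, None, None, 15, 37, None, 19, 36, 43, None, None, 33, None, None, None, 24, 35]


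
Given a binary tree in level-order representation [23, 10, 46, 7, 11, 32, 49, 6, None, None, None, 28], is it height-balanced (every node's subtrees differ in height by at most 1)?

Tree (level-order array): [23, 10, 46, 7, 11, 32, 49, 6, None, None, None, 28]
Definition: a tree is height-balanced if, at every node, |h(left) - h(right)| <= 1 (empty subtree has height -1).
Bottom-up per-node check:
  node 6: h_left=-1, h_right=-1, diff=0 [OK], height=0
  node 7: h_left=0, h_right=-1, diff=1 [OK], height=1
  node 11: h_left=-1, h_right=-1, diff=0 [OK], height=0
  node 10: h_left=1, h_right=0, diff=1 [OK], height=2
  node 28: h_left=-1, h_right=-1, diff=0 [OK], height=0
  node 32: h_left=0, h_right=-1, diff=1 [OK], height=1
  node 49: h_left=-1, h_right=-1, diff=0 [OK], height=0
  node 46: h_left=1, h_right=0, diff=1 [OK], height=2
  node 23: h_left=2, h_right=2, diff=0 [OK], height=3
All nodes satisfy the balance condition.
Result: Balanced


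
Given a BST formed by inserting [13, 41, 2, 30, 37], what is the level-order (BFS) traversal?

Tree insertion order: [13, 41, 2, 30, 37]
Tree (level-order array): [13, 2, 41, None, None, 30, None, None, 37]
BFS from the root, enqueuing left then right child of each popped node:
  queue [13] -> pop 13, enqueue [2, 41], visited so far: [13]
  queue [2, 41] -> pop 2, enqueue [none], visited so far: [13, 2]
  queue [41] -> pop 41, enqueue [30], visited so far: [13, 2, 41]
  queue [30] -> pop 30, enqueue [37], visited so far: [13, 2, 41, 30]
  queue [37] -> pop 37, enqueue [none], visited so far: [13, 2, 41, 30, 37]
Result: [13, 2, 41, 30, 37]


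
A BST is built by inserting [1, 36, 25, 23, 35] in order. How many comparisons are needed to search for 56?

Search path for 56: 1 -> 36
Found: False
Comparisons: 2


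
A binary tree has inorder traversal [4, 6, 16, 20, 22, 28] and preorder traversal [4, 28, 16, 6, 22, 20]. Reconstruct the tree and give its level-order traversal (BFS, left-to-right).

Inorder:  [4, 6, 16, 20, 22, 28]
Preorder: [4, 28, 16, 6, 22, 20]
Algorithm: preorder visits root first, so consume preorder in order;
for each root, split the current inorder slice at that value into
left-subtree inorder and right-subtree inorder, then recurse.
Recursive splits:
  root=4; inorder splits into left=[], right=[6, 16, 20, 22, 28]
  root=28; inorder splits into left=[6, 16, 20, 22], right=[]
  root=16; inorder splits into left=[6], right=[20, 22]
  root=6; inorder splits into left=[], right=[]
  root=22; inorder splits into left=[20], right=[]
  root=20; inorder splits into left=[], right=[]
Reconstructed level-order: [4, 28, 16, 6, 22, 20]


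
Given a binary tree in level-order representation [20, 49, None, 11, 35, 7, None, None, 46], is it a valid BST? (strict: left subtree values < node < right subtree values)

Level-order array: [20, 49, None, 11, 35, 7, None, None, 46]
Validate using subtree bounds (lo, hi): at each node, require lo < value < hi,
then recurse left with hi=value and right with lo=value.
Preorder trace (stopping at first violation):
  at node 20 with bounds (-inf, +inf): OK
  at node 49 with bounds (-inf, 20): VIOLATION
Node 49 violates its bound: not (-inf < 49 < 20).
Result: Not a valid BST


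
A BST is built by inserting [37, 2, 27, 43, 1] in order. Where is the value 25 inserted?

Starting tree (level order): [37, 2, 43, 1, 27]
Insertion path: 37 -> 2 -> 27
Result: insert 25 as left child of 27
Final tree (level order): [37, 2, 43, 1, 27, None, None, None, None, 25]


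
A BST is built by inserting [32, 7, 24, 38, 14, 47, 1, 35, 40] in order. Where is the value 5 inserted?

Starting tree (level order): [32, 7, 38, 1, 24, 35, 47, None, None, 14, None, None, None, 40]
Insertion path: 32 -> 7 -> 1
Result: insert 5 as right child of 1
Final tree (level order): [32, 7, 38, 1, 24, 35, 47, None, 5, 14, None, None, None, 40]


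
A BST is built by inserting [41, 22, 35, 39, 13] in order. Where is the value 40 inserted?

Starting tree (level order): [41, 22, None, 13, 35, None, None, None, 39]
Insertion path: 41 -> 22 -> 35 -> 39
Result: insert 40 as right child of 39
Final tree (level order): [41, 22, None, 13, 35, None, None, None, 39, None, 40]


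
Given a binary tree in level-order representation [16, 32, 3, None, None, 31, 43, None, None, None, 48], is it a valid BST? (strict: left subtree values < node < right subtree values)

Level-order array: [16, 32, 3, None, None, 31, 43, None, None, None, 48]
Validate using subtree bounds (lo, hi): at each node, require lo < value < hi,
then recurse left with hi=value and right with lo=value.
Preorder trace (stopping at first violation):
  at node 16 with bounds (-inf, +inf): OK
  at node 32 with bounds (-inf, 16): VIOLATION
Node 32 violates its bound: not (-inf < 32 < 16).
Result: Not a valid BST


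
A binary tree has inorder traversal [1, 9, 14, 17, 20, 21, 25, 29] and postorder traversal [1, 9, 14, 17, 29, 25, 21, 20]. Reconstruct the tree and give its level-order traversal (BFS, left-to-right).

Inorder:   [1, 9, 14, 17, 20, 21, 25, 29]
Postorder: [1, 9, 14, 17, 29, 25, 21, 20]
Algorithm: postorder visits root last, so walk postorder right-to-left;
each value is the root of the current inorder slice — split it at that
value, recurse on the right subtree first, then the left.
Recursive splits:
  root=20; inorder splits into left=[1, 9, 14, 17], right=[21, 25, 29]
  root=21; inorder splits into left=[], right=[25, 29]
  root=25; inorder splits into left=[], right=[29]
  root=29; inorder splits into left=[], right=[]
  root=17; inorder splits into left=[1, 9, 14], right=[]
  root=14; inorder splits into left=[1, 9], right=[]
  root=9; inorder splits into left=[1], right=[]
  root=1; inorder splits into left=[], right=[]
Reconstructed level-order: [20, 17, 21, 14, 25, 9, 29, 1]


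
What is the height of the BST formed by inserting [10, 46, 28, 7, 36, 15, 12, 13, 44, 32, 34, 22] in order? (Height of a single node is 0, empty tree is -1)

Insertion order: [10, 46, 28, 7, 36, 15, 12, 13, 44, 32, 34, 22]
Tree (level-order array): [10, 7, 46, None, None, 28, None, 15, 36, 12, 22, 32, 44, None, 13, None, None, None, 34]
Compute height bottom-up (empty subtree = -1):
  height(7) = 1 + max(-1, -1) = 0
  height(13) = 1 + max(-1, -1) = 0
  height(12) = 1 + max(-1, 0) = 1
  height(22) = 1 + max(-1, -1) = 0
  height(15) = 1 + max(1, 0) = 2
  height(34) = 1 + max(-1, -1) = 0
  height(32) = 1 + max(-1, 0) = 1
  height(44) = 1 + max(-1, -1) = 0
  height(36) = 1 + max(1, 0) = 2
  height(28) = 1 + max(2, 2) = 3
  height(46) = 1 + max(3, -1) = 4
  height(10) = 1 + max(0, 4) = 5
Height = 5


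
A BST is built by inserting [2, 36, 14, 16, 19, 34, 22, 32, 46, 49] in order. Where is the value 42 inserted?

Starting tree (level order): [2, None, 36, 14, 46, None, 16, None, 49, None, 19, None, None, None, 34, 22, None, None, 32]
Insertion path: 2 -> 36 -> 46
Result: insert 42 as left child of 46
Final tree (level order): [2, None, 36, 14, 46, None, 16, 42, 49, None, 19, None, None, None, None, None, 34, 22, None, None, 32]


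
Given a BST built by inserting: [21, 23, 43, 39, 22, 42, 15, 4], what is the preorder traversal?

Tree insertion order: [21, 23, 43, 39, 22, 42, 15, 4]
Tree (level-order array): [21, 15, 23, 4, None, 22, 43, None, None, None, None, 39, None, None, 42]
Preorder traversal: [21, 15, 4, 23, 22, 43, 39, 42]


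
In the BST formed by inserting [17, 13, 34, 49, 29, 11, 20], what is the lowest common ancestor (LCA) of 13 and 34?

Tree insertion order: [17, 13, 34, 49, 29, 11, 20]
Tree (level-order array): [17, 13, 34, 11, None, 29, 49, None, None, 20]
In a BST, the LCA of p=13, q=34 is the first node v on the
root-to-leaf path with p <= v <= q (go left if both < v, right if both > v).
Walk from root:
  at 17: 13 <= 17 <= 34, this is the LCA
LCA = 17


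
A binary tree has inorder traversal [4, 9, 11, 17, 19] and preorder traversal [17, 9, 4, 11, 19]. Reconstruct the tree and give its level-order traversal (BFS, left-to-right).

Inorder:  [4, 9, 11, 17, 19]
Preorder: [17, 9, 4, 11, 19]
Algorithm: preorder visits root first, so consume preorder in order;
for each root, split the current inorder slice at that value into
left-subtree inorder and right-subtree inorder, then recurse.
Recursive splits:
  root=17; inorder splits into left=[4, 9, 11], right=[19]
  root=9; inorder splits into left=[4], right=[11]
  root=4; inorder splits into left=[], right=[]
  root=11; inorder splits into left=[], right=[]
  root=19; inorder splits into left=[], right=[]
Reconstructed level-order: [17, 9, 19, 4, 11]


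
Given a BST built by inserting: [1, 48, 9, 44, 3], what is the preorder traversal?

Tree insertion order: [1, 48, 9, 44, 3]
Tree (level-order array): [1, None, 48, 9, None, 3, 44]
Preorder traversal: [1, 48, 9, 3, 44]


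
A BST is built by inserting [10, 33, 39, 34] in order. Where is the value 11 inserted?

Starting tree (level order): [10, None, 33, None, 39, 34]
Insertion path: 10 -> 33
Result: insert 11 as left child of 33
Final tree (level order): [10, None, 33, 11, 39, None, None, 34]


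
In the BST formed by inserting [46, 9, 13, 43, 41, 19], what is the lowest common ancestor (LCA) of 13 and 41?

Tree insertion order: [46, 9, 13, 43, 41, 19]
Tree (level-order array): [46, 9, None, None, 13, None, 43, 41, None, 19]
In a BST, the LCA of p=13, q=41 is the first node v on the
root-to-leaf path with p <= v <= q (go left if both < v, right if both > v).
Walk from root:
  at 46: both 13 and 41 < 46, go left
  at 9: both 13 and 41 > 9, go right
  at 13: 13 <= 13 <= 41, this is the LCA
LCA = 13


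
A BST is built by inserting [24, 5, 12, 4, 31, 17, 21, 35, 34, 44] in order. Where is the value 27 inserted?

Starting tree (level order): [24, 5, 31, 4, 12, None, 35, None, None, None, 17, 34, 44, None, 21]
Insertion path: 24 -> 31
Result: insert 27 as left child of 31
Final tree (level order): [24, 5, 31, 4, 12, 27, 35, None, None, None, 17, None, None, 34, 44, None, 21]


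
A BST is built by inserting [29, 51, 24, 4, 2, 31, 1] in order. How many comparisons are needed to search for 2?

Search path for 2: 29 -> 24 -> 4 -> 2
Found: True
Comparisons: 4


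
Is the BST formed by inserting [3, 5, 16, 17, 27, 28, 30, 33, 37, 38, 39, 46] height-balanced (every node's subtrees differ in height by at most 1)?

Tree (level-order array): [3, None, 5, None, 16, None, 17, None, 27, None, 28, None, 30, None, 33, None, 37, None, 38, None, 39, None, 46]
Definition: a tree is height-balanced if, at every node, |h(left) - h(right)| <= 1 (empty subtree has height -1).
Bottom-up per-node check:
  node 46: h_left=-1, h_right=-1, diff=0 [OK], height=0
  node 39: h_left=-1, h_right=0, diff=1 [OK], height=1
  node 38: h_left=-1, h_right=1, diff=2 [FAIL (|-1-1|=2 > 1)], height=2
  node 37: h_left=-1, h_right=2, diff=3 [FAIL (|-1-2|=3 > 1)], height=3
  node 33: h_left=-1, h_right=3, diff=4 [FAIL (|-1-3|=4 > 1)], height=4
  node 30: h_left=-1, h_right=4, diff=5 [FAIL (|-1-4|=5 > 1)], height=5
  node 28: h_left=-1, h_right=5, diff=6 [FAIL (|-1-5|=6 > 1)], height=6
  node 27: h_left=-1, h_right=6, diff=7 [FAIL (|-1-6|=7 > 1)], height=7
  node 17: h_left=-1, h_right=7, diff=8 [FAIL (|-1-7|=8 > 1)], height=8
  node 16: h_left=-1, h_right=8, diff=9 [FAIL (|-1-8|=9 > 1)], height=9
  node 5: h_left=-1, h_right=9, diff=10 [FAIL (|-1-9|=10 > 1)], height=10
  node 3: h_left=-1, h_right=10, diff=11 [FAIL (|-1-10|=11 > 1)], height=11
Node 38 violates the condition: |-1 - 1| = 2 > 1.
Result: Not balanced


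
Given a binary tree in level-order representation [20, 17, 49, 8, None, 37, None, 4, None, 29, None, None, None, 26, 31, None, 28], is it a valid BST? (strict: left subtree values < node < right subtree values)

Level-order array: [20, 17, 49, 8, None, 37, None, 4, None, 29, None, None, None, 26, 31, None, 28]
Validate using subtree bounds (lo, hi): at each node, require lo < value < hi,
then recurse left with hi=value and right with lo=value.
Preorder trace (stopping at first violation):
  at node 20 with bounds (-inf, +inf): OK
  at node 17 with bounds (-inf, 20): OK
  at node 8 with bounds (-inf, 17): OK
  at node 4 with bounds (-inf, 8): OK
  at node 49 with bounds (20, +inf): OK
  at node 37 with bounds (20, 49): OK
  at node 29 with bounds (20, 37): OK
  at node 26 with bounds (20, 29): OK
  at node 28 with bounds (26, 29): OK
  at node 31 with bounds (29, 37): OK
No violation found at any node.
Result: Valid BST


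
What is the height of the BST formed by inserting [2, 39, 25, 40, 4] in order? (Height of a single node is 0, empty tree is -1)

Insertion order: [2, 39, 25, 40, 4]
Tree (level-order array): [2, None, 39, 25, 40, 4]
Compute height bottom-up (empty subtree = -1):
  height(4) = 1 + max(-1, -1) = 0
  height(25) = 1 + max(0, -1) = 1
  height(40) = 1 + max(-1, -1) = 0
  height(39) = 1 + max(1, 0) = 2
  height(2) = 1 + max(-1, 2) = 3
Height = 3


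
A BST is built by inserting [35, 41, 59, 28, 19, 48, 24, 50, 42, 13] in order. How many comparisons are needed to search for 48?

Search path for 48: 35 -> 41 -> 59 -> 48
Found: True
Comparisons: 4


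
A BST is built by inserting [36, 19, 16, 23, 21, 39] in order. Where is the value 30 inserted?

Starting tree (level order): [36, 19, 39, 16, 23, None, None, None, None, 21]
Insertion path: 36 -> 19 -> 23
Result: insert 30 as right child of 23
Final tree (level order): [36, 19, 39, 16, 23, None, None, None, None, 21, 30]


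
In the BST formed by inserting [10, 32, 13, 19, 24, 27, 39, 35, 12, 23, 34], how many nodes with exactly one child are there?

Tree built from: [10, 32, 13, 19, 24, 27, 39, 35, 12, 23, 34]
Tree (level-order array): [10, None, 32, 13, 39, 12, 19, 35, None, None, None, None, 24, 34, None, 23, 27]
Rule: These are nodes with exactly 1 non-null child.
Per-node child counts:
  node 10: 1 child(ren)
  node 32: 2 child(ren)
  node 13: 2 child(ren)
  node 12: 0 child(ren)
  node 19: 1 child(ren)
  node 24: 2 child(ren)
  node 23: 0 child(ren)
  node 27: 0 child(ren)
  node 39: 1 child(ren)
  node 35: 1 child(ren)
  node 34: 0 child(ren)
Matching nodes: [10, 19, 39, 35]
Count of nodes with exactly one child: 4


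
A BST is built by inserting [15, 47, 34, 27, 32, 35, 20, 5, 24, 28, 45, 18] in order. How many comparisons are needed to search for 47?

Search path for 47: 15 -> 47
Found: True
Comparisons: 2


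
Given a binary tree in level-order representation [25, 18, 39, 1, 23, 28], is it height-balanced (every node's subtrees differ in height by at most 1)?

Tree (level-order array): [25, 18, 39, 1, 23, 28]
Definition: a tree is height-balanced if, at every node, |h(left) - h(right)| <= 1 (empty subtree has height -1).
Bottom-up per-node check:
  node 1: h_left=-1, h_right=-1, diff=0 [OK], height=0
  node 23: h_left=-1, h_right=-1, diff=0 [OK], height=0
  node 18: h_left=0, h_right=0, diff=0 [OK], height=1
  node 28: h_left=-1, h_right=-1, diff=0 [OK], height=0
  node 39: h_left=0, h_right=-1, diff=1 [OK], height=1
  node 25: h_left=1, h_right=1, diff=0 [OK], height=2
All nodes satisfy the balance condition.
Result: Balanced


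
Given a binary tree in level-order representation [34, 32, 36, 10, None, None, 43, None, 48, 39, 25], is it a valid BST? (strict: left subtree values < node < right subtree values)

Level-order array: [34, 32, 36, 10, None, None, 43, None, 48, 39, 25]
Validate using subtree bounds (lo, hi): at each node, require lo < value < hi,
then recurse left with hi=value and right with lo=value.
Preorder trace (stopping at first violation):
  at node 34 with bounds (-inf, +inf): OK
  at node 32 with bounds (-inf, 34): OK
  at node 10 with bounds (-inf, 32): OK
  at node 48 with bounds (10, 32): VIOLATION
Node 48 violates its bound: not (10 < 48 < 32).
Result: Not a valid BST


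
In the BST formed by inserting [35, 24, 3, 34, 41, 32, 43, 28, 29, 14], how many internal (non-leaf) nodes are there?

Tree built from: [35, 24, 3, 34, 41, 32, 43, 28, 29, 14]
Tree (level-order array): [35, 24, 41, 3, 34, None, 43, None, 14, 32, None, None, None, None, None, 28, None, None, 29]
Rule: An internal node has at least one child.
Per-node child counts:
  node 35: 2 child(ren)
  node 24: 2 child(ren)
  node 3: 1 child(ren)
  node 14: 0 child(ren)
  node 34: 1 child(ren)
  node 32: 1 child(ren)
  node 28: 1 child(ren)
  node 29: 0 child(ren)
  node 41: 1 child(ren)
  node 43: 0 child(ren)
Matching nodes: [35, 24, 3, 34, 32, 28, 41]
Count of internal (non-leaf) nodes: 7


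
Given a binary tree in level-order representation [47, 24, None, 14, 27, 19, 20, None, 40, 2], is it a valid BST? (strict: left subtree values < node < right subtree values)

Level-order array: [47, 24, None, 14, 27, 19, 20, None, 40, 2]
Validate using subtree bounds (lo, hi): at each node, require lo < value < hi,
then recurse left with hi=value and right with lo=value.
Preorder trace (stopping at first violation):
  at node 47 with bounds (-inf, +inf): OK
  at node 24 with bounds (-inf, 47): OK
  at node 14 with bounds (-inf, 24): OK
  at node 19 with bounds (-inf, 14): VIOLATION
Node 19 violates its bound: not (-inf < 19 < 14).
Result: Not a valid BST


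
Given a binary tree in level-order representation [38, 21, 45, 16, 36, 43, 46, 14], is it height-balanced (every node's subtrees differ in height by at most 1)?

Tree (level-order array): [38, 21, 45, 16, 36, 43, 46, 14]
Definition: a tree is height-balanced if, at every node, |h(left) - h(right)| <= 1 (empty subtree has height -1).
Bottom-up per-node check:
  node 14: h_left=-1, h_right=-1, diff=0 [OK], height=0
  node 16: h_left=0, h_right=-1, diff=1 [OK], height=1
  node 36: h_left=-1, h_right=-1, diff=0 [OK], height=0
  node 21: h_left=1, h_right=0, diff=1 [OK], height=2
  node 43: h_left=-1, h_right=-1, diff=0 [OK], height=0
  node 46: h_left=-1, h_right=-1, diff=0 [OK], height=0
  node 45: h_left=0, h_right=0, diff=0 [OK], height=1
  node 38: h_left=2, h_right=1, diff=1 [OK], height=3
All nodes satisfy the balance condition.
Result: Balanced
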